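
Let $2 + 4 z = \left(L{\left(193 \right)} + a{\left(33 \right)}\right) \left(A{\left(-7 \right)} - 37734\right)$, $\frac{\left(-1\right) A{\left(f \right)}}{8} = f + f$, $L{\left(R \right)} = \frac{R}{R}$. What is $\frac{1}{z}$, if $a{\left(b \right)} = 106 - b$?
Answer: $- \frac{2}{1392015} \approx -1.4368 \cdot 10^{-6}$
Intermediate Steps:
$L{\left(R \right)} = 1$
$A{\left(f \right)} = - 16 f$ ($A{\left(f \right)} = - 8 \left(f + f\right) = - 8 \cdot 2 f = - 16 f$)
$z = - \frac{1392015}{2}$ ($z = - \frac{1}{2} + \frac{\left(1 + \left(106 - 33\right)\right) \left(\left(-16\right) \left(-7\right) - 37734\right)}{4} = - \frac{1}{2} + \frac{\left(1 + \left(106 - 33\right)\right) \left(112 - 37734\right)}{4} = - \frac{1}{2} + \frac{\left(1 + 73\right) \left(-37622\right)}{4} = - \frac{1}{2} + \frac{74 \left(-37622\right)}{4} = - \frac{1}{2} + \frac{1}{4} \left(-2784028\right) = - \frac{1}{2} - 696007 = - \frac{1392015}{2} \approx -6.9601 \cdot 10^{5}$)
$\frac{1}{z} = \frac{1}{- \frac{1392015}{2}} = - \frac{2}{1392015}$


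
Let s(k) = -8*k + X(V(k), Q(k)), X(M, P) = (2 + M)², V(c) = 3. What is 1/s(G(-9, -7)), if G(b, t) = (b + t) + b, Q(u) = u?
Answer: 1/225 ≈ 0.0044444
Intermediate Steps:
G(b, t) = t + 2*b
s(k) = 25 - 8*k (s(k) = -8*k + (2 + 3)² = -8*k + 5² = -8*k + 25 = 25 - 8*k)
1/s(G(-9, -7)) = 1/(25 - 8*(-7 + 2*(-9))) = 1/(25 - 8*(-7 - 18)) = 1/(25 - 8*(-25)) = 1/(25 + 200) = 1/225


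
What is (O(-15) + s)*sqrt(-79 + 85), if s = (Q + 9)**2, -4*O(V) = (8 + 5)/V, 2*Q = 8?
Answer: 10153*sqrt(6)/60 ≈ 414.49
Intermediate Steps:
Q = 4 (Q = (1/2)*8 = 4)
O(V) = -13/(4*V) (O(V) = -(8 + 5)/(4*V) = -13/(4*V))
s = 169 (s = (4 + 9)**2 = 13**2 = 169)
(O(-15) + s)*sqrt(-79 + 85) = (-13/4/(-15) + 169)*sqrt(-79 + 85) = (-13/4*(-1/15) + 169)*sqrt(6) = (13/60 + 169)*sqrt(6) = 10153*sqrt(6)/60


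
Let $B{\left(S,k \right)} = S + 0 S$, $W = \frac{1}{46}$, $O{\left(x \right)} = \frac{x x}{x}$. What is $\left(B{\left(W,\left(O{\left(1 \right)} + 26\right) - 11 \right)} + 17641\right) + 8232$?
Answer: $\frac{1190159}{46} \approx 25873.0$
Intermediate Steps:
$O{\left(x \right)} = x$ ($O{\left(x \right)} = \frac{x^{2}}{x} = x$)
$W = \frac{1}{46} \approx 0.021739$
$B{\left(S,k \right)} = S$ ($B{\left(S,k \right)} = S + 0 = S$)
$\left(B{\left(W,\left(O{\left(1 \right)} + 26\right) - 11 \right)} + 17641\right) + 8232 = \left(\frac{1}{46} + 17641\right) + 8232 = \frac{811487}{46} + 8232 = \frac{1190159}{46}$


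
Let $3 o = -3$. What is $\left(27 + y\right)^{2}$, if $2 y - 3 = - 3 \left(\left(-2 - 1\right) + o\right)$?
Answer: $\frac{4761}{4} \approx 1190.3$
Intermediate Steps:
$o = -1$ ($o = \frac{1}{3} \left(-3\right) = -1$)
$y = \frac{15}{2}$ ($y = \frac{3}{2} + \frac{\left(-3\right) \left(\left(-2 - 1\right) - 1\right)}{2} = \frac{3}{2} + \frac{\left(-3\right) \left(-3 - 1\right)}{2} = \frac{3}{2} + \frac{\left(-3\right) \left(-4\right)}{2} = \frac{3}{2} + \frac{1}{2} \cdot 12 = \frac{3}{2} + 6 = \frac{15}{2} \approx 7.5$)
$\left(27 + y\right)^{2} = \left(27 + \frac{15}{2}\right)^{2} = \left(\frac{69}{2}\right)^{2} = \frac{4761}{4}$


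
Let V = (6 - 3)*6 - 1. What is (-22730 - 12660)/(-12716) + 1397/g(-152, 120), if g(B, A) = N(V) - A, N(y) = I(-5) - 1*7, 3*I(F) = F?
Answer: -4954027/613547 ≈ -8.0744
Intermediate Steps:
I(F) = F/3
V = 17 (V = 3*6 - 1 = 18 - 1 = 17)
N(y) = -26/3 (N(y) = (⅓)*(-5) - 1*7 = -5/3 - 7 = -26/3)
g(B, A) = -26/3 - A
(-22730 - 12660)/(-12716) + 1397/g(-152, 120) = (-22730 - 12660)/(-12716) + 1397/(-26/3 - 1*120) = -35390*(-1/12716) + 1397/(-26/3 - 120) = 17695/6358 + 1397/(-386/3) = 17695/6358 + 1397*(-3/386) = 17695/6358 - 4191/386 = -4954027/613547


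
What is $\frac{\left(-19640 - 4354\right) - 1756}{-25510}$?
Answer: $\frac{2575}{2551} \approx 1.0094$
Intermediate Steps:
$\frac{\left(-19640 - 4354\right) - 1756}{-25510} = \left(-23994 - 1756\right) \left(- \frac{1}{25510}\right) = \left(-25750\right) \left(- \frac{1}{25510}\right) = \frac{2575}{2551}$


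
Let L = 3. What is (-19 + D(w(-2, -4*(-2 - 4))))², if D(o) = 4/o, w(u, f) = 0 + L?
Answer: 2809/9 ≈ 312.11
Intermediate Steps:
w(u, f) = 3 (w(u, f) = 0 + 3 = 3)
(-19 + D(w(-2, -4*(-2 - 4))))² = (-19 + 4/3)² = (-53/3)² = 2809/9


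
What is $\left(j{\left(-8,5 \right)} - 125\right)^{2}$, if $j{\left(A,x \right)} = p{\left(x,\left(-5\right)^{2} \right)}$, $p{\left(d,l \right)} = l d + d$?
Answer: $25$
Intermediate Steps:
$p{\left(d,l \right)} = d + d l$ ($p{\left(d,l \right)} = d l + d = d + d l$)
$j{\left(A,x \right)} = 26 x$ ($j{\left(A,x \right)} = x \left(1 + \left(-5\right)^{2}\right) = x \left(1 + 25\right) = x 26 = 26 x$)
$\left(j{\left(-8,5 \right)} - 125\right)^{2} = \left(26 \cdot 5 - 125\right)^{2} = \left(130 - 125\right)^{2} = 5^{2} = 25$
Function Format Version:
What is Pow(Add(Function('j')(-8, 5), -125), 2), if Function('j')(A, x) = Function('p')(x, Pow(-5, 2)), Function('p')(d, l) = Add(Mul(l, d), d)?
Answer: 25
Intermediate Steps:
Function('p')(d, l) = Add(d, Mul(d, l)) (Function('p')(d, l) = Add(Mul(d, l), d) = Add(d, Mul(d, l)))
Function('j')(A, x) = Mul(26, x) (Function('j')(A, x) = Mul(x, Add(1, Pow(-5, 2))) = Mul(x, Add(1, 25)) = Mul(x, 26) = Mul(26, x))
Pow(Add(Function('j')(-8, 5), -125), 2) = Pow(Add(Mul(26, 5), -125), 2) = Pow(Add(130, -125), 2) = Pow(5, 2) = 25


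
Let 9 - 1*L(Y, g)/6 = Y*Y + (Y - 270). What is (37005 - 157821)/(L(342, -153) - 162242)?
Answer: 30204/216101 ≈ 0.13977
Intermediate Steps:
L(Y, g) = 1674 - 6*Y - 6*Y² (L(Y, g) = 54 - 6*(Y*Y + (Y - 270)) = 54 - 6*(Y² + (-270 + Y)) = 54 - 6*(-270 + Y + Y²) = 54 + (1620 - 6*Y - 6*Y²) = 1674 - 6*Y - 6*Y²)
(37005 - 157821)/(L(342, -153) - 162242) = (37005 - 157821)/((1674 - 6*342 - 6*342²) - 162242) = -120816/((1674 - 2052 - 6*116964) - 162242) = -120816/((1674 - 2052 - 701784) - 162242) = -120816/(-702162 - 162242) = -120816/(-864404) = -120816*(-1/864404) = 30204/216101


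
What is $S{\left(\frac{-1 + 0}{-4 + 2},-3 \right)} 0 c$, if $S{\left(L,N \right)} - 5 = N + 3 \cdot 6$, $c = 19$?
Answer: $0$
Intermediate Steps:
$S{\left(L,N \right)} = 23 + N$ ($S{\left(L,N \right)} = 5 + \left(N + 3 \cdot 6\right) = 5 + \left(N + 18\right) = 5 + \left(18 + N\right) = 23 + N$)
$S{\left(\frac{-1 + 0}{-4 + 2},-3 \right)} 0 c = \left(23 - 3\right) 0 \cdot 19 = 20 \cdot 0 \cdot 19 = 0 \cdot 19 = 0$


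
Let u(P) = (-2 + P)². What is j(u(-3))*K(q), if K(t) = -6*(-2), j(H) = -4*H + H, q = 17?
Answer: -900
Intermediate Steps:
j(H) = -3*H
K(t) = 12
j(u(-3))*K(q) = -3*(-2 - 3)²*12 = -3*(-5)²*12 = -3*25*12 = -75*12 = -900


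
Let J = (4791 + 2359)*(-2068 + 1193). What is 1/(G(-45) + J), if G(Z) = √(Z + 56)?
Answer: -568750/3558242187499 - √11/39140664062489 ≈ -1.5984e-7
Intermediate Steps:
G(Z) = √(56 + Z)
J = -6256250 (J = 7150*(-875) = -6256250)
1/(G(-45) + J) = 1/(√(56 - 45) - 6256250) = 1/(√11 - 6256250) = 1/(-6256250 + √11)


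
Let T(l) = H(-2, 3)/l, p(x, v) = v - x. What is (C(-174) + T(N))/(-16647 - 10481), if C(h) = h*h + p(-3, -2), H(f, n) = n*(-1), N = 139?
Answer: -1052125/942698 ≈ -1.1161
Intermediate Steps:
H(f, n) = -n
T(l) = -3/l (T(l) = (-1*3)/l = -3/l)
C(h) = 1 + h**2 (C(h) = h*h + (-2 - 1*(-3)) = h**2 + (-2 + 3) = h**2 + 1 = 1 + h**2)
(C(-174) + T(N))/(-16647 - 10481) = ((1 + (-174)**2) - 3/139)/(-16647 - 10481) = ((1 + 30276) - 3*1/139)/(-27128) = (30277 - 3/139)*(-1/27128) = (4208500/139)*(-1/27128) = -1052125/942698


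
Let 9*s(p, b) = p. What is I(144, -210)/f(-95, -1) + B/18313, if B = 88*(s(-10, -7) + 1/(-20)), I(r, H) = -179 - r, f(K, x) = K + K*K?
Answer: -3234101/77463990 ≈ -0.041750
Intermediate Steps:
s(p, b) = p/9
f(K, x) = K + K²
B = -4598/45 (B = 88*((⅑)*(-10) + 1/(-20)) = 88*(-10/9 - 1/20) = 88*(-209/180) = -4598/45 ≈ -102.18)
I(144, -210)/f(-95, -1) + B/18313 = (-179 - 1*144)/((-95*(1 - 95))) - 4598/45/18313 = (-179 - 144)/((-95*(-94))) - 4598/45*1/18313 = -323/8930 - 4598/824085 = -323*1/8930 - 4598/824085 = -17/470 - 4598/824085 = -3234101/77463990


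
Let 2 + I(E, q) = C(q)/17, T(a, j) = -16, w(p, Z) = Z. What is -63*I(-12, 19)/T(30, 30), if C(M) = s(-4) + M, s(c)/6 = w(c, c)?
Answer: -2457/272 ≈ -9.0331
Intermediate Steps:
s(c) = 6*c
C(M) = -24 + M (C(M) = 6*(-4) + M = -24 + M)
I(E, q) = -58/17 + q/17 (I(E, q) = -2 + (-24 + q)/17 = -2 + (-24 + q)*(1/17) = -2 + (-24/17 + q/17) = -58/17 + q/17)
-63*I(-12, 19)/T(30, 30) = -63*(-58/17 + (1/17)*19)/(-16) = -63*(-58/17 + 19/17)*(-1)/16 = -(-2457)*(-1)/(17*16) = -63*39/272 = -2457/272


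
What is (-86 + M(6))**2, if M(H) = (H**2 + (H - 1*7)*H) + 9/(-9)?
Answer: 3249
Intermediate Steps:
M(H) = -1 + H**2 + H*(-7 + H) (M(H) = (H**2 + (H - 7)*H) + 9*(-1/9) = (H**2 + (-7 + H)*H) - 1 = (H**2 + H*(-7 + H)) - 1 = -1 + H**2 + H*(-7 + H))
(-86 + M(6))**2 = (-86 + (-1 - 7*6 + 2*6**2))**2 = (-86 + (-1 - 42 + 2*36))**2 = (-86 + (-1 - 42 + 72))**2 = (-86 + 29)**2 = (-57)**2 = 3249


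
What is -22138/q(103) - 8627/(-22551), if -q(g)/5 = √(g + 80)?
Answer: 8627/22551 + 22138*√183/915 ≈ 327.68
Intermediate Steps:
q(g) = -5*√(80 + g) (q(g) = -5*√(g + 80) = -5*√(80 + g))
-22138/q(103) - 8627/(-22551) = -22138*(-1/(5*√(80 + 103))) - 8627/(-22551) = -22138*(-√183/915) - 8627*(-1/22551) = -(-22138)*√183/915 + 8627/22551 = 22138*√183/915 + 8627/22551 = 8627/22551 + 22138*√183/915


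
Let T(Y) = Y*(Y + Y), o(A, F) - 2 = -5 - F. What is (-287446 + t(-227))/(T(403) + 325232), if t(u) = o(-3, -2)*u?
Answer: -287219/650050 ≈ -0.44184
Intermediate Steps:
o(A, F) = -3 - F (o(A, F) = 2 + (-5 - F) = -3 - F)
T(Y) = 2*Y**2 (T(Y) = Y*(2*Y) = 2*Y**2)
t(u) = -u (t(u) = (-3 - 1*(-2))*u = (-3 + 2)*u = -u)
(-287446 + t(-227))/(T(403) + 325232) = (-287446 - 1*(-227))/(2*403**2 + 325232) = (-287446 + 227)/(2*162409 + 325232) = -287219/(324818 + 325232) = -287219/650050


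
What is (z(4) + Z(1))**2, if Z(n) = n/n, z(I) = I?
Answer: 25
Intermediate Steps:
Z(n) = 1
(z(4) + Z(1))**2 = (4 + 1)**2 = 5**2 = 25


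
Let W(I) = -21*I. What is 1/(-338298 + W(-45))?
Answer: -1/337353 ≈ -2.9643e-6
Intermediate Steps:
1/(-338298 + W(-45)) = 1/(-338298 - 21*(-45)) = 1/(-338298 + 945) = 1/(-337353) = -1/337353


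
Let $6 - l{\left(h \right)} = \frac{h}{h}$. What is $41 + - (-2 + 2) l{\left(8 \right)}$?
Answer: $41$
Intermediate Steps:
$l{\left(h \right)} = 5$ ($l{\left(h \right)} = 6 - \frac{h}{h} = 6 - 1 = 5$)
$41 + - (-2 + 2) l{\left(8 \right)} = 41 + - (-2 + 2) 5 = 41 + \left(-1\right) 0 \cdot 5 = 41 + 0 \cdot 5 = 41 + 0 = 41$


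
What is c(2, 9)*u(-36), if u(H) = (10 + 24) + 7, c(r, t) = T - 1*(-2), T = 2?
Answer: 164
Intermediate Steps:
c(r, t) = 4 (c(r, t) = 2 - 1*(-2) = 2 + 2 = 4)
u(H) = 41 (u(H) = 34 + 7 = 41)
c(2, 9)*u(-36) = 4*41 = 164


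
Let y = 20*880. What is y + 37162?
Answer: 54762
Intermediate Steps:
y = 17600
y + 37162 = 17600 + 37162 = 54762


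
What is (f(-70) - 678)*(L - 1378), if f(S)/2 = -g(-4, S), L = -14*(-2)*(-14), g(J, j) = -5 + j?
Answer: 934560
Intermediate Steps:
L = -392 (L = 28*(-14) = -392)
f(S) = 10 - 2*S (f(S) = 2*(-(-5 + S)) = 2*(5 - S) = 10 - 2*S)
(f(-70) - 678)*(L - 1378) = ((10 - 2*(-70)) - 678)*(-392 - 1378) = ((10 + 140) - 678)*(-1770) = (150 - 678)*(-1770) = -528*(-1770) = 934560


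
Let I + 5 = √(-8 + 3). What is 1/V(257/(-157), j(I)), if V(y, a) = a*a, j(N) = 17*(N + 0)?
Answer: I/(2890*(√5 + 2*I)) ≈ 7.6893e-5 + 8.597e-5*I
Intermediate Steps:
I = -5 + I*√5 (I = -5 + √(-8 + 3) = -5 + √(-5) = -5 + I*√5 ≈ -5.0 + 2.2361*I)
j(N) = 17*N
V(y, a) = a²
1/V(257/(-157), j(I)) = 1/((17*(-5 + I*√5))²) = 1/((-85 + 17*I*√5)²) = (-85 + 17*I*√5)⁻²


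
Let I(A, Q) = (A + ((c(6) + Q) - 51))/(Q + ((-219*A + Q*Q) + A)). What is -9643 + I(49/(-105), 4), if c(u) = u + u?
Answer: -8804325/913 ≈ -9643.3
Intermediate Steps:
c(u) = 2*u
I(A, Q) = (-39 + A + Q)/(Q + Q² - 218*A) (I(A, Q) = (A + ((2*6 + Q) - 51))/(Q + ((-219*A + Q*Q) + A)) = (A + ((12 + Q) - 51))/(Q + ((-219*A + Q²) + A)) = (A + (-39 + Q))/(Q + ((Q² - 219*A) + A)) = (-39 + A + Q)/(Q + (Q² - 218*A)) = (-39 + A + Q)/(Q + Q² - 218*A))
-9643 + I(49/(-105), 4) = -9643 + (-39 + 49/(-105) + 4)/(4 + 4² - 10682/(-105)) = -9643 + (-39 + 49*(-1/105) + 4)/(4 + 16 - 10682*(-1)/105) = -9643 + (-39 - 7/15 + 4)/(4 + 16 - 218*(-7/15)) = -9643 - 532/15/(4 + 16 + 1526/15) = -9643 - 532/15/(1826/15) = -9643 + (15/1826)*(-532/15) = -9643 - 266/913 = -8804325/913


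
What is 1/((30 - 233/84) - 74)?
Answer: -84/3929 ≈ -0.021379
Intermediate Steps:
1/((30 - 233/84) - 74) = 1/(2287/84 - 74) = 1/(-3929/84) = -84/3929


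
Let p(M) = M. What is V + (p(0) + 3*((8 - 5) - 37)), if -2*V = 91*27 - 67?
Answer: -1297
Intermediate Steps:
V = -1195 (V = -(91*27 - 67)/2 = -(2457 - 67)/2 = -½*2390 = -1195)
V + (p(0) + 3*((8 - 5) - 37)) = -1195 + (0 + 3*((8 - 5) - 37)) = -1195 + (0 + 3*(3 - 37)) = -1195 + (0 + 3*(-34)) = -1195 + (0 - 102) = -1195 - 102 = -1297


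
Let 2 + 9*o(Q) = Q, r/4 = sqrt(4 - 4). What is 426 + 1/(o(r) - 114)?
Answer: 437919/1028 ≈ 425.99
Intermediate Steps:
r = 0 (r = 4*sqrt(4 - 4) = 4*sqrt(0) = 4*0 = 0)
o(Q) = -2/9 + Q/9
426 + 1/(o(r) - 114) = 426 + 1/((-2/9 + (1/9)*0) - 114) = 426 + 1/((-2/9 + 0) - 114) = 426 + 1/(-2/9 - 114) = 426 + 1/(-1028/9) = 426 - 9/1028 = 437919/1028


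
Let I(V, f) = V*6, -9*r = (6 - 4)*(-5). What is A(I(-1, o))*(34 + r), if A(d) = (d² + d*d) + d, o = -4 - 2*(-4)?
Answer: 6952/3 ≈ 2317.3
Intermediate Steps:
o = 4 (o = -4 + 8 = 4)
r = 10/9 (r = -(6 - 4)*(-5)/9 = -2*(-5)/9 = -⅑*(-10) = 10/9 ≈ 1.1111)
I(V, f) = 6*V
A(d) = d + 2*d² (A(d) = (d² + d²) + d = 2*d² + d = d + 2*d²)
A(I(-1, o))*(34 + r) = ((6*(-1))*(1 + 2*(6*(-1))))*(34 + 10/9) = -6*(1 + 2*(-6))*(316/9) = -6*(1 - 12)*(316/9) = -6*(-11)*(316/9) = 66*(316/9) = 6952/3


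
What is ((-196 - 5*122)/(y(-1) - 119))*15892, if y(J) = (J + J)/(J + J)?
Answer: 6404476/59 ≈ 1.0855e+5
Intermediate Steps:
y(J) = 1 (y(J) = (2*J)/((2*J)) = (2*J)*(1/(2*J)) = 1)
((-196 - 5*122)/(y(-1) - 119))*15892 = ((-196 - 5*122)/(1 - 119))*15892 = ((-196 - 610)/(-118))*15892 = -806*(-1/118)*15892 = (403/59)*15892 = 6404476/59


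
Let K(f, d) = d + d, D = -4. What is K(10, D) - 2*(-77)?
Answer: 146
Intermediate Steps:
K(f, d) = 2*d
K(10, D) - 2*(-77) = 2*(-4) - 2*(-77) = -8 + 154 = 146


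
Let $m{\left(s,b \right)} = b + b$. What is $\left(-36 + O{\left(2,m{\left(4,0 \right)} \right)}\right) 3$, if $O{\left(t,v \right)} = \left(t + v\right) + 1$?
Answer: $-99$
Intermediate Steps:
$m{\left(s,b \right)} = 2 b$
$O{\left(t,v \right)} = 1 + t + v$
$\left(-36 + O{\left(2,m{\left(4,0 \right)} \right)}\right) 3 = \left(-36 + \left(1 + 2 + 2 \cdot 0\right)\right) 3 = \left(-36 + \left(1 + 2 + 0\right)\right) 3 = \left(-36 + 3\right) 3 = \left(-33\right) 3 = -99$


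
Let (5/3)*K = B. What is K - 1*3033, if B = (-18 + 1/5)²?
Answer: -355362/125 ≈ -2842.9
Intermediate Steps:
B = 7921/25 (B = (-18 + ⅕)² = (-89/5)² = 7921/25 ≈ 316.84)
K = 23763/125 (K = (⅗)*(7921/25) = 23763/125 ≈ 190.10)
K - 1*3033 = 23763/125 - 1*3033 = 23763/125 - 3033 = -355362/125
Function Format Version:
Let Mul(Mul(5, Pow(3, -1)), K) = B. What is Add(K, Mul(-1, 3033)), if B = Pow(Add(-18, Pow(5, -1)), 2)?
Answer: Rational(-355362, 125) ≈ -2842.9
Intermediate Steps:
B = Rational(7921, 25) (B = Pow(Add(-18, Rational(1, 5)), 2) = Pow(Rational(-89, 5), 2) = Rational(7921, 25) ≈ 316.84)
K = Rational(23763, 125) (K = Mul(Rational(3, 5), Rational(7921, 25)) = Rational(23763, 125) ≈ 190.10)
Add(K, Mul(-1, 3033)) = Add(Rational(23763, 125), Mul(-1, 3033)) = Add(Rational(23763, 125), -3033) = Rational(-355362, 125)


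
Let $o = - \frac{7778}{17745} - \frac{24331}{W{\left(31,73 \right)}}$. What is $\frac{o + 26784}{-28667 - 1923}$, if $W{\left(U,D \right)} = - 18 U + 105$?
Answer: $- \frac{23970112489}{27321917350} \approx -0.87732$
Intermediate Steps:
$W{\left(U,D \right)} = 105 - 18 U$
$o = \frac{47581129}{893165}$ ($o = - \frac{7778}{17745} - \frac{24331}{105 - 558} = \left(-7778\right) \frac{1}{17745} - \frac{24331}{105 - 558} = - \frac{7778}{17745} - \frac{24331}{-453} = - \frac{7778}{17745} - - \frac{24331}{453} = - \frac{7778}{17745} + \frac{24331}{453} = \frac{47581129}{893165} \approx 53.273$)
$\frac{o + 26784}{-28667 - 1923} = \frac{\frac{47581129}{893165} + 26784}{-28667 - 1923} = \frac{23970112489}{893165 \left(-30590\right)} = \frac{23970112489}{893165} \left(- \frac{1}{30590}\right) = - \frac{23970112489}{27321917350}$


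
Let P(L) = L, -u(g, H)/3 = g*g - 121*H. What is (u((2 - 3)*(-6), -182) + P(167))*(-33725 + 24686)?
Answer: 596637273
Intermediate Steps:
u(g, H) = -3*g² + 363*H (u(g, H) = -3*(g*g - 121*H) = -3*(g² - 121*H) = -3*g² + 363*H)
(u((2 - 3)*(-6), -182) + P(167))*(-33725 + 24686) = ((-3*36*(2 - 3)² + 363*(-182)) + 167)*(-33725 + 24686) = ((-3*(-1*(-6))² - 66066) + 167)*(-9039) = ((-3*6² - 66066) + 167)*(-9039) = ((-3*36 - 66066) + 167)*(-9039) = ((-108 - 66066) + 167)*(-9039) = (-66174 + 167)*(-9039) = -66007*(-9039) = 596637273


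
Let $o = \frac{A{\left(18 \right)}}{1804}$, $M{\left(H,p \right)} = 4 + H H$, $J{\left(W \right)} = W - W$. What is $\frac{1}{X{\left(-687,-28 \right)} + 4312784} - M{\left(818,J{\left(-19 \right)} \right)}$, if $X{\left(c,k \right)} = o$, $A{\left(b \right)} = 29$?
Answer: $- \frac{5205991395765916}{7780262365} \approx -6.6913 \cdot 10^{5}$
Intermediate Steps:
$J{\left(W \right)} = 0$
$M{\left(H,p \right)} = 4 + H^{2}$
$o = \frac{29}{1804} \approx 0.016075$
$X{\left(c,k \right)} = \frac{29}{1804}$
$\frac{1}{X{\left(-687,-28 \right)} + 4312784} - M{\left(818,J{\left(-19 \right)} \right)} = \frac{1}{\frac{29}{1804} + 4312784} - \left(4 + 818^{2}\right) = \frac{1}{\frac{7780262365}{1804}} - \left(4 + 669124\right) = \frac{1804}{7780262365} - 669128 = - \frac{5205991395765916}{7780262365}$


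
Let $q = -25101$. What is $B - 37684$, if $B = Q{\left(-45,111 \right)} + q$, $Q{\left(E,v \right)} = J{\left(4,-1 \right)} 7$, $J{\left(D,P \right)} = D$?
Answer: $-62757$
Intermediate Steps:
$Q{\left(E,v \right)} = 28$ ($Q{\left(E,v \right)} = 4 \cdot 7 = 28$)
$B = -25073$ ($B = 28 - 25101 = -25073$)
$B - 37684 = -25073 - 37684 = -62757$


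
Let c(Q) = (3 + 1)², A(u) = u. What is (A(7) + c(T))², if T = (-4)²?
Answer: 529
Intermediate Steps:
T = 16
c(Q) = 16 (c(Q) = 4² = 16)
(A(7) + c(T))² = (7 + 16)² = 23² = 529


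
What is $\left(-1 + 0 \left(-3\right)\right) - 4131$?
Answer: $-4132$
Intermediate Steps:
$\left(-1 + 0 \left(-3\right)\right) - 4131 = \left(-1 + 0\right) - 4131 = -1 - 4131 = -4132$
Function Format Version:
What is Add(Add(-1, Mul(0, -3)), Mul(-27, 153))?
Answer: -4132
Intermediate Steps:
Add(Add(-1, Mul(0, -3)), Mul(-27, 153)) = Add(Add(-1, 0), -4131) = Add(-1, -4131) = -4132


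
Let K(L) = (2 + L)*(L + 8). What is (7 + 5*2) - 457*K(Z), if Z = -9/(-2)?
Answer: -148457/4 ≈ -37114.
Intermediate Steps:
Z = 9/2 (Z = -9*(-1/2) = 9/2 ≈ 4.5000)
K(L) = (2 + L)*(8 + L)
(7 + 5*2) - 457*K(Z) = (7 + 5*2) - 457*(16 + (9/2)**2 + 10*(9/2)) = (7 + 10) - 457*(16 + 81/4 + 45) = 17 - 457*325/4 = 17 - 148525/4 = -148457/4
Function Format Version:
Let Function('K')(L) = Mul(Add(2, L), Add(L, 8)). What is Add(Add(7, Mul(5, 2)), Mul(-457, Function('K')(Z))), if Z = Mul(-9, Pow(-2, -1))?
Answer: Rational(-148457, 4) ≈ -37114.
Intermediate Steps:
Z = Rational(9, 2) (Z = Mul(-9, Rational(-1, 2)) = Rational(9, 2) ≈ 4.5000)
Function('K')(L) = Mul(Add(2, L), Add(8, L))
Add(Add(7, Mul(5, 2)), Mul(-457, Function('K')(Z))) = Add(Add(7, Mul(5, 2)), Mul(-457, Add(16, Pow(Rational(9, 2), 2), Mul(10, Rational(9, 2))))) = Add(Add(7, 10), Mul(-457, Add(16, Rational(81, 4), 45))) = Add(17, Mul(-457, Rational(325, 4))) = Add(17, Rational(-148525, 4)) = Rational(-148457, 4)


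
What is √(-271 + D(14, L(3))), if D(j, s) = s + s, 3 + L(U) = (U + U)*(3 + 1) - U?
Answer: I*√235 ≈ 15.33*I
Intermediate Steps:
L(U) = -3 + 7*U (L(U) = -3 + ((U + U)*(3 + 1) - U) = -3 + ((2*U)*4 - U) = -3 + (8*U - U) = -3 + 7*U)
D(j, s) = 2*s
√(-271 + D(14, L(3))) = √(-271 + 2*(-3 + 7*3)) = √(-271 + 2*(-3 + 21)) = √(-271 + 2*18) = √(-271 + 36) = √(-235) = I*√235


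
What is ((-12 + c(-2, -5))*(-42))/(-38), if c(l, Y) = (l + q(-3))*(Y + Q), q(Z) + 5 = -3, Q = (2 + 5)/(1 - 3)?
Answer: 1533/19 ≈ 80.684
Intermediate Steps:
Q = -7/2 (Q = 7/(-2) = 7*(-1/2) = -7/2 ≈ -3.5000)
q(Z) = -8 (q(Z) = -5 - 3 = -8)
c(l, Y) = (-8 + l)*(-7/2 + Y) (c(l, Y) = (l - 8)*(Y - 7/2) = (-8 + l)*(-7/2 + Y))
((-12 + c(-2, -5))*(-42))/(-38) = ((-12 + (28 - 8*(-5) - 7/2*(-2) - 5*(-2)))*(-42))/(-38) = ((-12 + (28 + 40 + 7 + 10))*(-42))*(-1/38) = ((-12 + 85)*(-42))*(-1/38) = (73*(-42))*(-1/38) = -3066*(-1/38) = 1533/19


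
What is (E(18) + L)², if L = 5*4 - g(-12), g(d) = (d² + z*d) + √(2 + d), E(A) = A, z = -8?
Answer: (202 + I*√10)² ≈ 40794.0 + 1277.6*I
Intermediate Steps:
g(d) = d² + √(2 + d) - 8*d (g(d) = (d² - 8*d) + √(2 + d) = d² + √(2 + d) - 8*d)
L = -220 - I*√10 (L = 5*4 - ((-12)² + √(2 - 12) - 8*(-12)) = 20 - (144 + √(-10) + 96) = 20 - (144 + I*√10 + 96) = 20 - (240 + I*√10) = 20 + (-240 - I*√10) = -220 - I*√10 ≈ -220.0 - 3.1623*I)
(E(18) + L)² = (18 + (-220 - I*√10))² = (-202 - I*√10)²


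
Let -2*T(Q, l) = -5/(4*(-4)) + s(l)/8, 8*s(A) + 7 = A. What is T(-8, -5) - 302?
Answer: -4833/16 ≈ -302.06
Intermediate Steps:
s(A) = -7/8 + A/8
T(Q, l) = -13/128 - l/128 (T(Q, l) = -(-5/(4*(-4)) + (-7/8 + l/8)/8)/2 = -(-5/(-16) + (-7/8 + l/8)*(⅛))/2 = -(-5*(-1/16) + (-7/64 + l/64))/2 = -(5/16 + (-7/64 + l/64))/2 = -(13/64 + l/64)/2 = -13/128 - l/128)
T(-8, -5) - 302 = (-13/128 - 1/128*(-5)) - 302 = (-13/128 + 5/128) - 302 = -1/16 - 302 = -4833/16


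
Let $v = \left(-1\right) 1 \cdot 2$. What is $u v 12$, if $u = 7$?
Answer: $-168$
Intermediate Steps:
$v = -2$ ($v = \left(-1\right) 2 = -2$)
$u v 12 = 7 \left(-2\right) 12 = \left(-14\right) 12 = -168$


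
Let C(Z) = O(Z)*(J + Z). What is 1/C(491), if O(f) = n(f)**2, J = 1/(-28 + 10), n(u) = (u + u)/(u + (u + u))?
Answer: 81/17674 ≈ 0.0045830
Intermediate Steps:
n(u) = 2/3 (n(u) = (2*u)/(u + 2*u) = (2*u)/((3*u)) = (2*u)*(1/(3*u)) = 2/3)
J = -1/18 (J = 1/(-18) = -1/18 ≈ -0.055556)
O(f) = 4/9 (O(f) = (2/3)**2 = 4/9)
C(Z) = -2/81 + 4*Z/9 (C(Z) = 4*(-1/18 + Z)/9 = -2/81 + 4*Z/9)
1/C(491) = 1/(-2/81 + (4/9)*491) = 1/(-2/81 + 1964/9) = 1/(17674/81) = 81/17674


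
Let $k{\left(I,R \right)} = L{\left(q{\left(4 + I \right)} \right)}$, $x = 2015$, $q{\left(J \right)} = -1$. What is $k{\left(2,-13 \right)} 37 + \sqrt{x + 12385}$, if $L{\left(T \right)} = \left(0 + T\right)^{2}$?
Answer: $157$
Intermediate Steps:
$L{\left(T \right)} = T^{2}$
$k{\left(I,R \right)} = 1$ ($k{\left(I,R \right)} = \left(-1\right)^{2} = 1$)
$k{\left(2,-13 \right)} 37 + \sqrt{x + 12385} = 1 \cdot 37 + \sqrt{2015 + 12385} = 37 + \sqrt{14400} = 37 + 120 = 157$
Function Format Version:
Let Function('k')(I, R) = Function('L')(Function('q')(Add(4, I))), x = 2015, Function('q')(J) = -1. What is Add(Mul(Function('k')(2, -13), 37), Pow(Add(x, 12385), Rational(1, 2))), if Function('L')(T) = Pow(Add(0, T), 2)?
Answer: 157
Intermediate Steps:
Function('L')(T) = Pow(T, 2)
Function('k')(I, R) = 1 (Function('k')(I, R) = Pow(-1, 2) = 1)
Add(Mul(Function('k')(2, -13), 37), Pow(Add(x, 12385), Rational(1, 2))) = Add(Mul(1, 37), Pow(Add(2015, 12385), Rational(1, 2))) = Add(37, Pow(14400, Rational(1, 2))) = Add(37, 120) = 157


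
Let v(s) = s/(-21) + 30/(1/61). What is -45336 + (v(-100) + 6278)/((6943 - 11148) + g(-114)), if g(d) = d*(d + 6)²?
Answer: -1269948620824/28011921 ≈ -45336.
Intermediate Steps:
g(d) = d*(6 + d)²
v(s) = 1830 - s/21 (v(s) = s*(-1/21) + 30/(1/61) = -s/21 + 30*61 = -s/21 + 1830 = 1830 - s/21)
-45336 + (v(-100) + 6278)/((6943 - 11148) + g(-114)) = -45336 + ((1830 - 1/21*(-100)) + 6278)/((6943 - 11148) - 114*(6 - 114)²) = -45336 + ((1830 + 100/21) + 6278)/(-4205 - 114*(-108)²) = -45336 + (38530/21 + 6278)/(-4205 - 114*11664) = -45336 + 170368/(21*(-4205 - 1329696)) = -45336 + (170368/21)/(-1333901) = -45336 + (170368/21)*(-1/1333901) = -45336 - 170368/28011921 = -1269948620824/28011921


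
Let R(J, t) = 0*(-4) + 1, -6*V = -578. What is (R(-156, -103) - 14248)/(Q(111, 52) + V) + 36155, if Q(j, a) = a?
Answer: 16046234/445 ≈ 36059.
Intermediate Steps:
V = 289/3 (V = -⅙*(-578) = 289/3 ≈ 96.333)
R(J, t) = 1 (R(J, t) = 0 + 1 = 1)
(R(-156, -103) - 14248)/(Q(111, 52) + V) + 36155 = (1 - 14248)/(52 + 289/3) + 36155 = -14247/445/3 + 36155 = -14247*3/445 + 36155 = -42741/445 + 36155 = 16046234/445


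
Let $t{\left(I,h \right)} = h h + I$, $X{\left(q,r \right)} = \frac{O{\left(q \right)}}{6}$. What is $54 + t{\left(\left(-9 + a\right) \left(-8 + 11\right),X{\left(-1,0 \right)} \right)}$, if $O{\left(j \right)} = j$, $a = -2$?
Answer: $\frac{757}{36} \approx 21.028$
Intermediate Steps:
$X{\left(q,r \right)} = \frac{q}{6}$
$t{\left(I,h \right)} = I + h^{2}$ ($t{\left(I,h \right)} = h^{2} + I = I + h^{2}$)
$54 + t{\left(\left(-9 + a\right) \left(-8 + 11\right),X{\left(-1,0 \right)} \right)} = 54 + \left(\left(-9 - 2\right) \left(-8 + 11\right) + \left(\frac{1}{6} \left(-1\right)\right)^{2}\right) = 54 + \left(\left(-11\right) 3 + \left(- \frac{1}{6}\right)^{2}\right) = 54 + \left(-33 + \frac{1}{36}\right) = 54 - \frac{1187}{36} = \frac{757}{36}$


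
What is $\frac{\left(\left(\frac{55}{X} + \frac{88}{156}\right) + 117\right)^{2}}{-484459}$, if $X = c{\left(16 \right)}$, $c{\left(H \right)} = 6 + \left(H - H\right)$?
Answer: $- \frac{10857025}{327494284} \approx -0.033152$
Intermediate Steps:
$c{\left(H \right)} = 6$ ($c{\left(H \right)} = 6 + 0 = 6$)
$X = 6$
$\frac{\left(\left(\frac{55}{X} + \frac{88}{156}\right) + 117\right)^{2}}{-484459} = \frac{\left(\left(\frac{55}{6} + \frac{88}{156}\right) + 117\right)^{2}}{-484459} = \left(\left(55 \cdot \frac{1}{6} + 88 \cdot \frac{1}{156}\right) + 117\right)^{2} \left(- \frac{1}{484459}\right) = \left(\left(\frac{55}{6} + \frac{22}{39}\right) + 117\right)^{2} \left(- \frac{1}{484459}\right) = \left(\frac{253}{26} + 117\right)^{2} \left(- \frac{1}{484459}\right) = \left(\frac{3295}{26}\right)^{2} \left(- \frac{1}{484459}\right) = \frac{10857025}{676} \left(- \frac{1}{484459}\right) = - \frac{10857025}{327494284}$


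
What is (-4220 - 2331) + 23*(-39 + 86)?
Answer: -5470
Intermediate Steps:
(-4220 - 2331) + 23*(-39 + 86) = -6551 + 23*47 = -6551 + 1081 = -5470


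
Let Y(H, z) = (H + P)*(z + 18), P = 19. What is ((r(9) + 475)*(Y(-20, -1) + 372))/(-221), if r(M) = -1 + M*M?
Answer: -197025/221 ≈ -891.52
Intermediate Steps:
r(M) = -1 + M²
Y(H, z) = (18 + z)*(19 + H) (Y(H, z) = (H + 19)*(z + 18) = (19 + H)*(18 + z) = (18 + z)*(19 + H))
((r(9) + 475)*(Y(-20, -1) + 372))/(-221) = (((-1 + 9²) + 475)*((342 + 18*(-20) + 19*(-1) - 20*(-1)) + 372))/(-221) = (((-1 + 81) + 475)*((342 - 360 - 19 + 20) + 372))*(-1/221) = ((80 + 475)*(-17 + 372))*(-1/221) = (555*355)*(-1/221) = 197025*(-1/221) = -197025/221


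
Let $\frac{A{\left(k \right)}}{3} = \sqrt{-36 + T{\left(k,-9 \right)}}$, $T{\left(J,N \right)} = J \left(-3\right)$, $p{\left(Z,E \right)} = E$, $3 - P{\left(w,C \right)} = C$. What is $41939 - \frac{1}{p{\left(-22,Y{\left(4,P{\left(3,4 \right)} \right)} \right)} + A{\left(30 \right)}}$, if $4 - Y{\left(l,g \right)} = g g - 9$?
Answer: $\frac{8933005}{213} + \frac{i \sqrt{14}}{142} \approx 41939.0 + 0.02635 i$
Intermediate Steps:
$P{\left(w,C \right)} = 3 - C$
$Y{\left(l,g \right)} = 13 - g^{2}$ ($Y{\left(l,g \right)} = 4 - \left(g g - 9\right) = 4 - \left(g^{2} - 9\right) = 4 - \left(-9 + g^{2}\right) = 13 - g^{2}$)
$T{\left(J,N \right)} = - 3 J$
$A{\left(k \right)} = 3 \sqrt{-36 - 3 k}$
$41939 - \frac{1}{p{\left(-22,Y{\left(4,P{\left(3,4 \right)} \right)} \right)} + A{\left(30 \right)}} = 41939 - \frac{1}{\left(13 - \left(3 - 4\right)^{2}\right) + 3 \sqrt{-36 - 90}} = 41939 - \frac{1}{\left(13 - \left(-1\right)^{2}\right) + 3 \sqrt{-126}} = 41939 - \frac{1}{\left(13 - 1\right) + 3 \cdot 3 i \sqrt{14}} = 41939 - \frac{1}{\left(13 - 1\right) + 9 i \sqrt{14}} = 41939 - \frac{1}{12 + 9 i \sqrt{14}}$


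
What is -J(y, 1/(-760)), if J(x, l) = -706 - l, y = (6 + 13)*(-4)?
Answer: 536559/760 ≈ 706.00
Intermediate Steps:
y = -76 (y = 19*(-4) = -76)
-J(y, 1/(-760)) = -(-706 - 1/(-760)) = -(-706 - 1*(-1/760)) = -(-706 + 1/760) = -1*(-536559/760) = 536559/760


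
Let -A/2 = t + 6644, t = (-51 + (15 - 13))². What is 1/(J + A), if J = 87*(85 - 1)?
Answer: -1/10782 ≈ -9.2747e-5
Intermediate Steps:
J = 7308 (J = 87*84 = 7308)
t = 2401 (t = (-51 + 2)² = (-49)² = 2401)
A = -18090 (A = -2*(2401 + 6644) = -2*9045 = -18090)
1/(J + A) = 1/(7308 - 18090) = 1/(-10782) = -1/10782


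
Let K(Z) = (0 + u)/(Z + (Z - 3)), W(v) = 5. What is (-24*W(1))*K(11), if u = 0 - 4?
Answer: 480/19 ≈ 25.263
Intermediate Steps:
u = -4
K(Z) = -4/(-3 + 2*Z) (K(Z) = (0 - 4)/(Z + (Z - 3)) = -4/(Z + (-3 + Z)) = -4/(-3 + 2*Z))
(-24*W(1))*K(11) = (-24*5)*(-4/(-3 + 2*11)) = -(-480)/(-3 + 22) = -(-480)/19 = -120*(-4/19) = 480/19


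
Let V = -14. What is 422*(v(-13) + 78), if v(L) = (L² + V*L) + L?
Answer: 175552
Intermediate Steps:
v(L) = L² - 13*L (v(L) = (L² - 14*L) + L = L² - 13*L)
422*(v(-13) + 78) = 422*(-13*(-13 - 13) + 78) = 422*(-13*(-26) + 78) = 422*(338 + 78) = 422*416 = 175552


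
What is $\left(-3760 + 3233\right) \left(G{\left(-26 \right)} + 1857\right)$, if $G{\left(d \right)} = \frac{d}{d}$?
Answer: $-979166$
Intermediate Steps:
$G{\left(d \right)} = 1$
$\left(-3760 + 3233\right) \left(G{\left(-26 \right)} + 1857\right) = \left(-3760 + 3233\right) \left(1 + 1857\right) = \left(-527\right) 1858 = -979166$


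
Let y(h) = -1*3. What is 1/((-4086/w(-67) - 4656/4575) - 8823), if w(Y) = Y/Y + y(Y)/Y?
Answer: -10675/135945094 ≈ -7.8524e-5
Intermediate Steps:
y(h) = -3
w(Y) = 1 - 3/Y (w(Y) = Y/Y - 3/Y = 1 - 3/Y)
1/((-4086/w(-67) - 4656/4575) - 8823) = 1/((-4086*(-67/(-3 - 67)) - 4656/4575) - 8823) = 1/((-4086/((-1/67*(-70))) - 4656*1/4575) - 8823) = 1/((-4086/70/67 - 1552/1525) - 8823) = 1/((-4086*67/70 - 1552/1525) - 8823) = 1/((-136881/35 - 1552/1525) - 8823) = 1/(-41759569/10675 - 8823) = 1/(-135945094/10675) = -10675/135945094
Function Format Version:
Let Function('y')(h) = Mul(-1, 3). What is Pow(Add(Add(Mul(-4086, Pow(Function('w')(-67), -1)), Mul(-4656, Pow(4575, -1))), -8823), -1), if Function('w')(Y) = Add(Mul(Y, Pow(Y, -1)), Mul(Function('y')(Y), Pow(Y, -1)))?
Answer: Rational(-10675, 135945094) ≈ -7.8524e-5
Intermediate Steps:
Function('y')(h) = -3
Function('w')(Y) = Add(1, Mul(-3, Pow(Y, -1))) (Function('w')(Y) = Add(Mul(Y, Pow(Y, -1)), Mul(-3, Pow(Y, -1))) = Add(1, Mul(-3, Pow(Y, -1))))
Pow(Add(Add(Mul(-4086, Pow(Function('w')(-67), -1)), Mul(-4656, Pow(4575, -1))), -8823), -1) = Pow(Add(Add(Mul(-4086, Pow(Mul(Pow(-67, -1), Add(-3, -67)), -1)), Mul(-4656, Pow(4575, -1))), -8823), -1) = Pow(Add(Add(Mul(-4086, Pow(Mul(Rational(-1, 67), -70), -1)), Mul(-4656, Rational(1, 4575))), -8823), -1) = Pow(Add(Add(Mul(-4086, Pow(Rational(70, 67), -1)), Rational(-1552, 1525)), -8823), -1) = Pow(Add(Add(Mul(-4086, Rational(67, 70)), Rational(-1552, 1525)), -8823), -1) = Pow(Add(Add(Rational(-136881, 35), Rational(-1552, 1525)), -8823), -1) = Pow(Add(Rational(-41759569, 10675), -8823), -1) = Pow(Rational(-135945094, 10675), -1) = Rational(-10675, 135945094)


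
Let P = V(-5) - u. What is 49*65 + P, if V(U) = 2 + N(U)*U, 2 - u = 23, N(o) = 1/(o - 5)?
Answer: 6417/2 ≈ 3208.5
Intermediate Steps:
N(o) = 1/(-5 + o)
u = -21 (u = 2 - 1*23 = 2 - 23 = -21)
V(U) = 2 + U/(-5 + U)
P = 47/2 (P = (-10 + 3*(-5))/(-5 - 5) - 1*(-21) = (-10 - 15)/(-10) + 21 = -⅒*(-25) + 21 = 5/2 + 21 = 47/2 ≈ 23.500)
49*65 + P = 49*65 + 47/2 = 3185 + 47/2 = 6417/2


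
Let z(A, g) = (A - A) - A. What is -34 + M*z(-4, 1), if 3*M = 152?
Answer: 506/3 ≈ 168.67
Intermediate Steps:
z(A, g) = -A (z(A, g) = 0 - A = -A)
M = 152/3 (M = (⅓)*152 = 152/3 ≈ 50.667)
-34 + M*z(-4, 1) = -34 + 152*(-1*(-4))/3 = -34 + (152/3)*4 = -34 + 608/3 = 506/3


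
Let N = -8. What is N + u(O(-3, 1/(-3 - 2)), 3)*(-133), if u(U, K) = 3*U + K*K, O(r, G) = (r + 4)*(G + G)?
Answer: -5227/5 ≈ -1045.4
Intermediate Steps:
O(r, G) = 2*G*(4 + r) (O(r, G) = (4 + r)*(2*G) = 2*G*(4 + r))
u(U, K) = K**2 + 3*U (u(U, K) = 3*U + K**2 = K**2 + 3*U)
N + u(O(-3, 1/(-3 - 2)), 3)*(-133) = -8 + (3**2 + 3*(2*(4 - 3)/(-3 - 2)))*(-133) = -8 + (9 + 3*(2*1/(-5)))*(-133) = -8 + (9 + 3*(2*(-1/5)*1))*(-133) = -8 + (9 + 3*(-2/5))*(-133) = -8 + (9 - 6/5)*(-133) = -8 + (39/5)*(-133) = -8 - 5187/5 = -5227/5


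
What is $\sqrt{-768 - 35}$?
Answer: $i \sqrt{803} \approx 28.337 i$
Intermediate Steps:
$\sqrt{-768 - 35} = \sqrt{-803} = i \sqrt{803}$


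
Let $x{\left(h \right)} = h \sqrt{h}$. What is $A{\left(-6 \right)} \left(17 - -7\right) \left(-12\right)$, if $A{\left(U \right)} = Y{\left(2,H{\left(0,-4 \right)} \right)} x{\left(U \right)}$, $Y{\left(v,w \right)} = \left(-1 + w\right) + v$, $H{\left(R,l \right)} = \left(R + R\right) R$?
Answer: $1728 i \sqrt{6} \approx 4232.7 i$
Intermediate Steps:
$H{\left(R,l \right)} = 2 R^{2}$ ($H{\left(R,l \right)} = 2 R R = 2 R^{2}$)
$x{\left(h \right)} = h^{\frac{3}{2}}$
$Y{\left(v,w \right)} = -1 + v + w$
$A{\left(U \right)} = U^{\frac{3}{2}}$ ($A{\left(U \right)} = \left(-1 + 2 + 2 \cdot 0^{2}\right) U^{\frac{3}{2}} = \left(-1 + 2 + 2 \cdot 0\right) U^{\frac{3}{2}} = \left(-1 + 2 + 0\right) U^{\frac{3}{2}} = 1 U^{\frac{3}{2}} = U^{\frac{3}{2}}$)
$A{\left(-6 \right)} \left(17 - -7\right) \left(-12\right) = \left(-6\right)^{\frac{3}{2}} \left(17 - -7\right) \left(-12\right) = - 6 i \sqrt{6} \left(17 + 7\right) \left(-12\right) = - 6 i \sqrt{6} \cdot 24 \left(-12\right) = - 144 i \sqrt{6} \left(-12\right) = 1728 i \sqrt{6}$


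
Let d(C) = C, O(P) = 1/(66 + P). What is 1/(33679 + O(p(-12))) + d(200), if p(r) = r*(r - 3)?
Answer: 1657007246/8285035 ≈ 200.00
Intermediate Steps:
p(r) = r*(-3 + r)
1/(33679 + O(p(-12))) + d(200) = 1/(33679 + 1/(66 - 12*(-3 - 12))) + 200 = 1/(33679 + 1/(66 - 12*(-15))) + 200 = 1/(33679 + 1/(66 + 180)) + 200 = 1/(33679 + 1/246) + 200 = 1/(8285035/246) + 200 = 246/8285035 + 200 = 1657007246/8285035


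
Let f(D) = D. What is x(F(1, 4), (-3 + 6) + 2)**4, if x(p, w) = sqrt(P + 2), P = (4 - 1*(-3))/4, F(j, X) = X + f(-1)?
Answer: 225/16 ≈ 14.063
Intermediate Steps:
F(j, X) = -1 + X (F(j, X) = X - 1 = -1 + X)
P = 7/4 (P = (4 + 3)*(1/4) = 7*(1/4) = 7/4 ≈ 1.7500)
x(p, w) = sqrt(15)/2 (x(p, w) = sqrt(7/4 + 2) = sqrt(15/4) = sqrt(15)/2)
x(F(1, 4), (-3 + 6) + 2)**4 = (sqrt(15)/2)**4 = 225/16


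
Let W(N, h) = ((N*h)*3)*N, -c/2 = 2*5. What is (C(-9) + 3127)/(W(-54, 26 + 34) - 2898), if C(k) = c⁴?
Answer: 163127/521982 ≈ 0.31251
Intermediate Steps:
c = -20 (c = -4*5 = -2*10 = -20)
C(k) = 160000 (C(k) = (-20)⁴ = 160000)
W(N, h) = 3*h*N² (W(N, h) = (3*N*h)*N = 3*h*N²)
(C(-9) + 3127)/(W(-54, 26 + 34) - 2898) = (160000 + 3127)/(3*(26 + 34)*(-54)² - 2898) = 163127/(3*60*2916 - 2898) = 163127/(524880 - 2898) = 163127/521982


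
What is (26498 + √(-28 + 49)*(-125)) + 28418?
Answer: 54916 - 125*√21 ≈ 54343.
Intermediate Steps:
(26498 + √(-28 + 49)*(-125)) + 28418 = (26498 + √21*(-125)) + 28418 = (26498 - 125*√21) + 28418 = 54916 - 125*√21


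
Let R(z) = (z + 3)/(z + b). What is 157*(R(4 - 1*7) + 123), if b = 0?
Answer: 19311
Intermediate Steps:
R(z) = (3 + z)/z (R(z) = (z + 3)/(z + 0) = (3 + z)/z)
157*(R(4 - 1*7) + 123) = 157*((3 + (4 - 1*7))/(4 - 1*7) + 123) = 157*((3 + (4 - 7))/(4 - 7) + 123) = 157*((3 - 3)/(-3) + 123) = 157*(-⅓*0 + 123) = 157*(0 + 123) = 157*123 = 19311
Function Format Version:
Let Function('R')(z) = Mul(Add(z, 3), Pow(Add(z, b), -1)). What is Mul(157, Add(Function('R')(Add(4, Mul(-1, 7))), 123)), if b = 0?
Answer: 19311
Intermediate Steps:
Function('R')(z) = Mul(Pow(z, -1), Add(3, z)) (Function('R')(z) = Mul(Add(z, 3), Pow(Add(z, 0), -1)) = Mul(Add(3, z), Pow(z, -1)) = Mul(Pow(z, -1), Add(3, z)))
Mul(157, Add(Function('R')(Add(4, Mul(-1, 7))), 123)) = Mul(157, Add(Mul(Pow(Add(4, Mul(-1, 7)), -1), Add(3, Add(4, Mul(-1, 7)))), 123)) = Mul(157, Add(Mul(Pow(Add(4, -7), -1), Add(3, Add(4, -7))), 123)) = Mul(157, Add(Mul(Pow(-3, -1), Add(3, -3)), 123)) = Mul(157, Add(Mul(Rational(-1, 3), 0), 123)) = Mul(157, Add(0, 123)) = Mul(157, 123) = 19311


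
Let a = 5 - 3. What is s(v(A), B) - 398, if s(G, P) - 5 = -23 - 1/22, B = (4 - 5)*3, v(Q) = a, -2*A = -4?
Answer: -9153/22 ≈ -416.05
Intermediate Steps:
A = 2 (A = -½*(-4) = 2)
a = 2
v(Q) = 2
B = -3 (B = -1*3 = -3)
s(G, P) = -397/22 (s(G, P) = 5 + (-23 - 1/22) = 5 - 507/22 = -397/22)
s(v(A), B) - 398 = -397/22 - 398 = -9153/22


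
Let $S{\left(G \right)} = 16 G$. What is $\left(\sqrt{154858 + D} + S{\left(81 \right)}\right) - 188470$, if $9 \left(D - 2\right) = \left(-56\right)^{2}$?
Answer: $-187174 + \frac{2 \sqrt{349219}}{3} \approx -1.8678 \cdot 10^{5}$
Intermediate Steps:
$D = \frac{3154}{9}$ ($D = 2 + \frac{\left(-56\right)^{2}}{9} = 2 + \frac{1}{9} \cdot 3136 = 2 + \frac{3136}{9} = \frac{3154}{9} \approx 350.44$)
$\left(\sqrt{154858 + D} + S{\left(81 \right)}\right) - 188470 = \left(\sqrt{154858 + \frac{3154}{9}} + 16 \cdot 81\right) - 188470 = \left(\sqrt{\frac{1396876}{9}} + 1296\right) - 188470 = \left(\frac{2 \sqrt{349219}}{3} + 1296\right) - 188470 = \left(1296 + \frac{2 \sqrt{349219}}{3}\right) - 188470 = -187174 + \frac{2 \sqrt{349219}}{3}$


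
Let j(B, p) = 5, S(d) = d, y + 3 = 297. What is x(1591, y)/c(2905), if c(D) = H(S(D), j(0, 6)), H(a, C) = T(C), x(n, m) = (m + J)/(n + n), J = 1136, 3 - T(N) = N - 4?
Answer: 715/3182 ≈ 0.22470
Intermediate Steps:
y = 294 (y = -3 + 297 = 294)
T(N) = 7 - N (T(N) = 3 - (N - 4) = 3 - (-4 + N) = 3 + (4 - N) = 7 - N)
x(n, m) = (1136 + m)/(2*n) (x(n, m) = (m + 1136)/(n + n) = (1136 + m)/((2*n)) = (1136 + m)*(1/(2*n)) = (1136 + m)/(2*n))
H(a, C) = 7 - C
c(D) = 2 (c(D) = 7 - 1*5 = 7 - 5 = 2)
x(1591, y)/c(2905) = ((1/2)*(1136 + 294)/1591)/2 = ((1/2)*(1/1591)*1430)*(1/2) = (715/1591)*(1/2) = 715/3182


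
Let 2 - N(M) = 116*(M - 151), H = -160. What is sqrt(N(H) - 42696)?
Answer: I*sqrt(6618) ≈ 81.351*I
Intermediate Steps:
N(M) = 17518 - 116*M (N(M) = 2 - 116*(M - 151) = 2 - 116*(-151 + M) = 2 - (-17516 + 116*M) = 2 + (17516 - 116*M) = 17518 - 116*M)
sqrt(N(H) - 42696) = sqrt((17518 - 116*(-160)) - 42696) = sqrt((17518 + 18560) - 42696) = sqrt(36078 - 42696) = sqrt(-6618) = I*sqrt(6618)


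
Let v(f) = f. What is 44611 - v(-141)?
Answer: 44752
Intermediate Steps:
44611 - v(-141) = 44611 - 1*(-141) = 44611 + 141 = 44752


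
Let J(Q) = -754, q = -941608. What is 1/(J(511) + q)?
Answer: -1/942362 ≈ -1.0612e-6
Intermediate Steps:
1/(J(511) + q) = 1/(-754 - 941608) = 1/(-942362) = -1/942362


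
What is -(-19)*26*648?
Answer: 320112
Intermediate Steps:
-(-19)*26*648 = -1*(-494)*648 = 494*648 = 320112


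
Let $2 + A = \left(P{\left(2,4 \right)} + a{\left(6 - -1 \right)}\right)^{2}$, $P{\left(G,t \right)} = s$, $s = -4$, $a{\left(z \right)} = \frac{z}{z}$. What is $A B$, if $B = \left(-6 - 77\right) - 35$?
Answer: $-826$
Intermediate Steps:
$a{\left(z \right)} = 1$
$P{\left(G,t \right)} = -4$
$A = 7$ ($A = -2 + \left(-4 + 1\right)^{2} = -2 + \left(-3\right)^{2} = -2 + 9 = 7$)
$B = -118$ ($B = -83 - 35 = -118$)
$A B = 7 \left(-118\right) = -826$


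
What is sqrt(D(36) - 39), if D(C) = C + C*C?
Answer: sqrt(1293) ≈ 35.958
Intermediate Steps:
D(C) = C + C**2
sqrt(D(36) - 39) = sqrt(36*(1 + 36) - 39) = sqrt(36*37 - 39) = sqrt(1332 - 39) = sqrt(1293)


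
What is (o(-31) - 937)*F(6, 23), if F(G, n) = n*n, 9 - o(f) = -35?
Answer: -472397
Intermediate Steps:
o(f) = 44 (o(f) = 9 - 1*(-35) = 9 + 35 = 44)
F(G, n) = n²
(o(-31) - 937)*F(6, 23) = (44 - 937)*23² = -893*529 = -472397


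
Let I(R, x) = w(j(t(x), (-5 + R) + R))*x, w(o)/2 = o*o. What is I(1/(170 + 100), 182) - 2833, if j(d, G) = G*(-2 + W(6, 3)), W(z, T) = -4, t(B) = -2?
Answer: 655689031/2025 ≈ 3.2380e+5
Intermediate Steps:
j(d, G) = -6*G (j(d, G) = G*(-2 - 4) = G*(-6) = -6*G)
w(o) = 2*o² (w(o) = 2*(o*o) = 2*o²)
I(R, x) = 2*x*(30 - 12*R)² (I(R, x) = (2*(-6*((-5 + R) + R))²)*x = (2*(-6*(-5 + 2*R))²)*x = (2*(30 - 12*R)²)*x = 2*x*(30 - 12*R)²)
I(1/(170 + 100), 182) - 2833 = 72*182*(-5 + 2/(170 + 100))² - 2833 = 72*182*(-5 + 2/270)² - 2833 = 72*182*(-5 + 2*(1/270))² - 2833 = 72*182*(-5 + 1/135)² - 2833 = 72*182*(-674/135)² - 2833 = 72*182*(454276/18225) - 2833 = 661425856/2025 - 2833 = 655689031/2025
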